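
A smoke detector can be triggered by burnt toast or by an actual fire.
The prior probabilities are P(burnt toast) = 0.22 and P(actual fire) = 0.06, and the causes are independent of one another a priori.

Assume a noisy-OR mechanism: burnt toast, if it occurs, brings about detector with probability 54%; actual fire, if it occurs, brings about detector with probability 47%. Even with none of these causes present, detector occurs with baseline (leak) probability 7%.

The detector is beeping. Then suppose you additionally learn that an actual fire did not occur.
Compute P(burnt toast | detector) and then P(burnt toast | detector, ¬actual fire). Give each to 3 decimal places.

Under noisy-OR, P(detector | causes) = 1 − (1−0.07)·∏(1−qᵢ) over the active causes.
Weight on burnt toast=true, given the evidence: 0.118331 + 0.010207 = 0.128538
The normalizing constant is 0.07*0.78*0.94 + 0.5071*0.78*0.06 + 0.5722*0.22*0.94 + 0.773266*0.22*0.06 = 0.203594
Posterior = 0.128538 / 0.203594 ≈ 0.631

With the extra evidence:
Sum P(detector|·) weighted by the priors over both values of burnt toast:
  P(detector | ¬actual fire) = 0.07·0.78 + 0.5722·0.22
        = 0.054600 + 0.125884 = 0.180484
Configurations with burnt toast contribute 0.125884, so
  P(burnt toast | detector, ¬actual fire) = 0.125884 / 0.180484 ≈ 0.697

P(burnt toast | detector) ≈ 0.631; P(burnt toast | detector, ¬actual fire) ≈ 0.697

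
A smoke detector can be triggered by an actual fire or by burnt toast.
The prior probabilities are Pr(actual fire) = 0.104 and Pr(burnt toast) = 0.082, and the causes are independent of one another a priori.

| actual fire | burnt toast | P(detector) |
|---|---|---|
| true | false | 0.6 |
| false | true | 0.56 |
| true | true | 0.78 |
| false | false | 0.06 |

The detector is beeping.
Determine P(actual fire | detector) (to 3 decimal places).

P(detector) = 0.06*0.896*0.918 + 0.56*0.896*0.082 + 0.6*0.104*0.918 + 0.78*0.104*0.082 = 0.049352 + 0.041144 + 0.057283 + 0.006652 = 0.154431
Of this, 0.063935 comes from 0.057283 + 0.006652 (the actual fire=true cases).
So P(actual fire | detector) = 0.063935/0.154431 ≈ 0.414.

P(actual fire | detector) ≈ 0.414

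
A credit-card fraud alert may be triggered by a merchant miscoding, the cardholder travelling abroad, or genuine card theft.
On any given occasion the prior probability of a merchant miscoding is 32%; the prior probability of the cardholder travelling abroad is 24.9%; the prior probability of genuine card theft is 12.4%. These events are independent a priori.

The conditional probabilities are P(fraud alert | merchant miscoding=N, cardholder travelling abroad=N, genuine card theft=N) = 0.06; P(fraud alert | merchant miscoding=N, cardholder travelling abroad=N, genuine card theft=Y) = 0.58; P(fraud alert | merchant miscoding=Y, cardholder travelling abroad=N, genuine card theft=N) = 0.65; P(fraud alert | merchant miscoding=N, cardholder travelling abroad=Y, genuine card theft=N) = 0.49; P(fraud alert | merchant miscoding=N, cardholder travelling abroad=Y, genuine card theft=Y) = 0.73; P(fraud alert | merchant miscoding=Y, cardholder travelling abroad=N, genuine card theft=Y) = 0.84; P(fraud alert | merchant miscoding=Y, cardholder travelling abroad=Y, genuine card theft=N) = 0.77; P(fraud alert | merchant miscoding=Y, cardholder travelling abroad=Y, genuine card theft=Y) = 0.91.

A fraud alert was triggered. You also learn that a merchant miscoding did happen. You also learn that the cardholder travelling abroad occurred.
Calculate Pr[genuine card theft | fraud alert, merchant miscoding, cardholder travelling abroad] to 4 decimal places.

Pr[genuine card theft | fraud alert, merchant miscoding, cardholder travelling abroad] ≈ 0.1433

Enumerate both values of genuine card theft and weight by the priors:
  P(fraud alert | merchant miscoding, cardholder travelling abroad) = 0.77·0.876 + 0.91·0.124
        = 0.674520 + 0.112840 = 0.787360
The terms with genuine card theft present sum to 0.112840, so
  P(genuine card theft | fraud alert, merchant miscoding, cardholder travelling abroad) = 0.112840 / 0.787360 ≈ 0.1433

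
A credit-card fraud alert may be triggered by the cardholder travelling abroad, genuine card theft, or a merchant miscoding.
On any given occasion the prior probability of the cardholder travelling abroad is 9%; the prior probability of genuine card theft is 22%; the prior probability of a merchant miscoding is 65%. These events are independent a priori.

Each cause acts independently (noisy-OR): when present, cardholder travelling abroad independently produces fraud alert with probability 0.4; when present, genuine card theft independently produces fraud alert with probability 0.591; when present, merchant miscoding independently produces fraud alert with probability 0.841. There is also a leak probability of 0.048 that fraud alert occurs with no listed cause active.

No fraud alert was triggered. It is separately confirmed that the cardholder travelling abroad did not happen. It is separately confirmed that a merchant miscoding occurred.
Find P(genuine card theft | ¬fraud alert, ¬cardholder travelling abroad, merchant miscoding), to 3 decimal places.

P(genuine card theft | ¬fraud alert, ¬cardholder travelling abroad, merchant miscoding) ≈ 0.103

Under noisy-OR, P(fraud alert | causes) = 1 − (1−0.048)·∏(1−qᵢ) over the active causes.
By total probability over both values of genuine card theft:
  P(¬fraud alert | ¬cardholder travelling abroad, merchant miscoding) = 0.151368×0.78 + 0.06191×0.22
        = 0.118067 + 0.013620 = 0.131687
Configurations with genuine card theft contribute 0.013620, so
  P(genuine card theft | ¬fraud alert, ¬cardholder travelling abroad, merchant miscoding) = 0.013620 / 0.131687 ≈ 0.103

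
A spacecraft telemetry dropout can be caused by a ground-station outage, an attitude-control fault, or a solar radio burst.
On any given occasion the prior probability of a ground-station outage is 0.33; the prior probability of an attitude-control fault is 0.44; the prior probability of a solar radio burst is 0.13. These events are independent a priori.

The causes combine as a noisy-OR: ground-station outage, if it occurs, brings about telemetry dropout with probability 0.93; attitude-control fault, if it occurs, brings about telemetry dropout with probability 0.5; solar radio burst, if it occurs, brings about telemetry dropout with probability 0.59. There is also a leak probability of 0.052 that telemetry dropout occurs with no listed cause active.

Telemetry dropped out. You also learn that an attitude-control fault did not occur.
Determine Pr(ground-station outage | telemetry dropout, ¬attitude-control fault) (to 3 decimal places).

Under noisy-OR, P(telemetry dropout | causes) = 1 − (1−0.052)·∏(1−qᵢ) over the active causes.
Sum P(telemetry dropout|·) weighted by the priors over the 4 (ground-station outage, solar radio burst) configurations:
  P(telemetry dropout | ¬attitude-control fault) = 0.052·0.67·0.87 + 0.61132·0.67·0.13 + 0.93364·0.33·0.87 + 0.972792·0.33·0.13
        = 0.030311 + 0.053246 + 0.268048 + 0.041733 = 0.393338
The terms with ground-station outage present sum to 0.309781, so
  P(ground-station outage | telemetry dropout, ¬attitude-control fault) = 0.309781 / 0.393338 ≈ 0.788

Pr(ground-station outage | telemetry dropout, ¬attitude-control fault) ≈ 0.788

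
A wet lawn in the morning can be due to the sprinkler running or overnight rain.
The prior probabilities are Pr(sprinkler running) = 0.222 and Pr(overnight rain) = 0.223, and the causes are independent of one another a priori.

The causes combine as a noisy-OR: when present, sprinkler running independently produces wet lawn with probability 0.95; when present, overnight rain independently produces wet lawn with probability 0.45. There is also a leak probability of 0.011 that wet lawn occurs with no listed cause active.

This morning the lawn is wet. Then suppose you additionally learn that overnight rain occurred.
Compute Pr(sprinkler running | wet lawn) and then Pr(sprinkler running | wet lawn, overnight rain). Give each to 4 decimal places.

Under noisy-OR, P(wet lawn | causes) = 1 − (1−0.011)·∏(1−qᵢ) over the active causes.
Numerator (weight on configurations with sprinkler running): 0.163964 + 0.048160 = 0.212124
Normalizer over all consistent configurations: 0.011*0.778*0.777 + 0.45605*0.778*0.223 + 0.95055*0.222*0.777 + 0.972803*0.222*0.223 = 0.297896
Posterior = 0.212124 / 0.297896 ≈ 0.7121

Now condition on the additional information:
For the numerator, keep only sprinkler running=true terms: 0.972803*0.222 = 0.215962
The normalizing constant is 0.45605*0.778 + 0.972803*0.222 = 0.570769
Posterior = 0.215962 / 0.570769 ≈ 0.3784

Pr(sprinkler running | wet lawn) ≈ 0.7121; Pr(sprinkler running | wet lawn, overnight rain) ≈ 0.3784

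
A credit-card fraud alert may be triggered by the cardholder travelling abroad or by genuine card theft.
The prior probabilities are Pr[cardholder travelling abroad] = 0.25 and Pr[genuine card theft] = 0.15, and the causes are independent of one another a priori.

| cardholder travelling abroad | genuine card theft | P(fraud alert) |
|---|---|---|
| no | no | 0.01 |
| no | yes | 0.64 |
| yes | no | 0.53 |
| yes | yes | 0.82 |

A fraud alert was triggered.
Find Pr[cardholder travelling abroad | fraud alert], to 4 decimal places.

Pr[cardholder travelling abroad | fraud alert] ≈ 0.6466

For the numerator, keep only cardholder travelling abroad=true terms: 0.112625 + 0.030750 = 0.143375
Normalizer over all consistent configurations: 0.01×0.75×0.85 + 0.64×0.75×0.15 + 0.53×0.25×0.85 + 0.82×0.25×0.15 = 0.221750
P(cardholder travelling abroad | fraud alert) = 0.143375/0.221750 ≈ 0.6466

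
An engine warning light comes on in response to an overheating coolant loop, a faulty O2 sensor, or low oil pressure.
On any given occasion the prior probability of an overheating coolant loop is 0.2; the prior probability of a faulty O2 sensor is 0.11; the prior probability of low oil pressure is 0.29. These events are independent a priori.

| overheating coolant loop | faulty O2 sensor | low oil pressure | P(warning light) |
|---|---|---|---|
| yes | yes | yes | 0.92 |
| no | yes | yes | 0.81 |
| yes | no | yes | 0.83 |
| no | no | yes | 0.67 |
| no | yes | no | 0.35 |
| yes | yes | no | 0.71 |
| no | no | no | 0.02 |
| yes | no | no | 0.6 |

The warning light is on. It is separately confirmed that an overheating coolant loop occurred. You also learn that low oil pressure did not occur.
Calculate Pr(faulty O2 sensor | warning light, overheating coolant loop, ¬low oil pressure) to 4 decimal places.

P(warning light | overheating coolant loop, ¬low oil pressure) = 0.6*0.89 + 0.71*0.11 = 0.534000 + 0.078100 = 0.612100
The faulty O2 sensor-present share is 0.71*0.11 = 0.078100.
Hence the posterior is 0.078100/0.612100 ≈ 0.1276.

Pr(faulty O2 sensor | warning light, overheating coolant loop, ¬low oil pressure) ≈ 0.1276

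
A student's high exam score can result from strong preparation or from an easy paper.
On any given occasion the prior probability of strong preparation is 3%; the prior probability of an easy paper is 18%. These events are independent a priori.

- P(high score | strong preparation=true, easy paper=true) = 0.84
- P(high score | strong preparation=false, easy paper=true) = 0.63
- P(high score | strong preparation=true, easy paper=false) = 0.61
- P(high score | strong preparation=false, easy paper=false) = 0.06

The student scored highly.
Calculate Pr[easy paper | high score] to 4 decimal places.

Enumerate the 4 (strong preparation, easy paper) configurations and weight by the priors:
  P(high score) = 0.06×0.97×0.82 + 0.63×0.97×0.18 + 0.61×0.03×0.82 + 0.84×0.03×0.18
        = 0.047724 + 0.109998 + 0.015006 + 0.004536 = 0.177264
The terms with easy paper present sum to 0.114534, so
  P(easy paper | high score) = 0.114534 / 0.177264 ≈ 0.6461

Pr[easy paper | high score] ≈ 0.6461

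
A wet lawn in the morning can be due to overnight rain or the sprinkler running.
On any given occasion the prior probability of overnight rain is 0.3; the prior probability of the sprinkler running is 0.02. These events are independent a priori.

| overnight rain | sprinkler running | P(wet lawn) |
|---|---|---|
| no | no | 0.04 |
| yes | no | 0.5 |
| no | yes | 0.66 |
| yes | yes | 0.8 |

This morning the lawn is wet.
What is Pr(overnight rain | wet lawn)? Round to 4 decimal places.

Pr(overnight rain | wet lawn) ≈ 0.8054

P(wet lawn) = 0.04·0.7·0.98 + 0.66·0.7·0.02 + 0.5·0.3·0.98 + 0.8·0.3·0.02 = 0.027440 + 0.009240 + 0.147000 + 0.004800 = 0.188480
The overnight rain-present share is 0.147000 + 0.004800 = 0.151800.
Hence the posterior is 0.151800/0.188480 ≈ 0.8054.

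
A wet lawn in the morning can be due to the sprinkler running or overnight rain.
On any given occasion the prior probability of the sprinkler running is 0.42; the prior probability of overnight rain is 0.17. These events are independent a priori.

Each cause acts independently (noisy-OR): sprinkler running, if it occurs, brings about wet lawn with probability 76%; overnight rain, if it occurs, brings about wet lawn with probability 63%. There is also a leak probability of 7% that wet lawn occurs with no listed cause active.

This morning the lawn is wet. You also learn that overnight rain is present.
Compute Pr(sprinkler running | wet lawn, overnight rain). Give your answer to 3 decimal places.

Pr(sprinkler running | wet lawn, overnight rain) ≈ 0.503

Under noisy-OR, P(wet lawn | causes) = 1 − (1−0.07)·∏(1−qᵢ) over the active causes.
Numerator (weight on configurations with sprinkler running): 0.917416*0.42 = 0.385315
Denominator P(wet lawn | overnight rain): 0.6559*0.58 + 0.917416*0.42 = 0.765737
P(sprinkler running | wet lawn, overnight rain) = 0.385315/0.765737 ≈ 0.503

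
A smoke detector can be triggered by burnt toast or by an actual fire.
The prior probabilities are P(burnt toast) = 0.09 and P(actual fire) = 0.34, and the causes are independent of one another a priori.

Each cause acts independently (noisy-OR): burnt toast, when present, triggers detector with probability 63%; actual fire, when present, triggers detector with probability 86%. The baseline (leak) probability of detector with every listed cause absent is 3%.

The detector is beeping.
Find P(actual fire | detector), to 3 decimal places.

Under noisy-OR, P(detector | causes) = 1 − (1−0.03)·∏(1−qᵢ) over the active causes.
Sum P(detector|·) weighted by the priors over the 4 (burnt toast, actual fire) configurations:
  P(detector) = 0.03·0.91·0.66 + 0.8642·0.91·0.34 + 0.6411·0.09·0.66 + 0.949754·0.09·0.34
        = 0.018018 + 0.267383 + 0.038081 + 0.029062 = 0.352544
Keeping only the actual fire-present terms gives 0.296445, so
  P(actual fire | detector) = 0.296445 / 0.352544 ≈ 0.841

P(actual fire | detector) ≈ 0.841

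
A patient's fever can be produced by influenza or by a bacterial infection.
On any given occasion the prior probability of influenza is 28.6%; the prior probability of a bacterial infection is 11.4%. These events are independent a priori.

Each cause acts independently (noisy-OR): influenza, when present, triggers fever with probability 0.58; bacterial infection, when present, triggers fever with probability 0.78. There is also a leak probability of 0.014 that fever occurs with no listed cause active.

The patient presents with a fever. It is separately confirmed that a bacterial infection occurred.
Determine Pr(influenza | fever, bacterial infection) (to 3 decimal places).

Pr(influenza | fever, bacterial infection) ≈ 0.317

Under noisy-OR, P(fever | causes) = 1 − (1−0.014)·∏(1−qᵢ) over the active causes.
Numerator (weight on configurations with influenza): 0.908894·0.286 = 0.259944
Denominator P(fever | bacterial infection): 0.78308·0.714 + 0.908894·0.286 = 0.819063
Posterior = 0.259944 / 0.819063 ≈ 0.317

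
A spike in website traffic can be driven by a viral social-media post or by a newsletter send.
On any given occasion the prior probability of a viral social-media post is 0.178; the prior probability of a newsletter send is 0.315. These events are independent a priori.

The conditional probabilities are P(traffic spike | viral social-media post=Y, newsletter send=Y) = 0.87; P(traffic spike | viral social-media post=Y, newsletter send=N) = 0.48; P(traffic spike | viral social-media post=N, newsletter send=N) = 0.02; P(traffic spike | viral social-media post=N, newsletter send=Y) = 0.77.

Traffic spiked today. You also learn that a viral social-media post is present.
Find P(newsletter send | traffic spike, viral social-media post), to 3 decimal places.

P(newsletter send | traffic spike, viral social-media post) ≈ 0.455

P(traffic spike | viral social-media post) = 0.48·0.685 + 0.87·0.315 = 0.328800 + 0.274050 = 0.602850
Of this, 0.274050 comes from 0.87·0.315 (the newsletter send=true cases).
P(newsletter send | traffic spike, viral social-media post) = 0.274050 / 0.602850 ≈ 0.455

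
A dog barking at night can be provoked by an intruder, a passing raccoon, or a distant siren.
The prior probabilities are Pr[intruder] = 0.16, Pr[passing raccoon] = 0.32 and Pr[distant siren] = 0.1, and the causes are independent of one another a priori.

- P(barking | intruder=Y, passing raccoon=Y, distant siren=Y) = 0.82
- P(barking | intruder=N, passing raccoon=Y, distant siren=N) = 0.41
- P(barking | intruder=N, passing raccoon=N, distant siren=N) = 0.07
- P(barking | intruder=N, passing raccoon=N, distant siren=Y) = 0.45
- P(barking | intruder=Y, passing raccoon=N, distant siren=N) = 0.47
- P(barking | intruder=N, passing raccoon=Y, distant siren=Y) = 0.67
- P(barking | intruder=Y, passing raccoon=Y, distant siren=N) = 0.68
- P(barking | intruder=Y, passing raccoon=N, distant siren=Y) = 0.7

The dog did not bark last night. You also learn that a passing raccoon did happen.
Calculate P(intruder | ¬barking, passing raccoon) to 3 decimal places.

By total probability over the 4 (intruder, distant siren) configurations:
  P(¬barking | passing raccoon) = 0.59·0.84·0.9 + 0.33·0.84·0.1 + 0.32·0.16·0.9 + 0.18·0.16·0.1
        = 0.446040 + 0.027720 + 0.046080 + 0.002880 = 0.522720
The terms with intruder present sum to 0.048960, so
  P(intruder | ¬barking, passing raccoon) = 0.048960 / 0.522720 ≈ 0.094

P(intruder | ¬barking, passing raccoon) ≈ 0.094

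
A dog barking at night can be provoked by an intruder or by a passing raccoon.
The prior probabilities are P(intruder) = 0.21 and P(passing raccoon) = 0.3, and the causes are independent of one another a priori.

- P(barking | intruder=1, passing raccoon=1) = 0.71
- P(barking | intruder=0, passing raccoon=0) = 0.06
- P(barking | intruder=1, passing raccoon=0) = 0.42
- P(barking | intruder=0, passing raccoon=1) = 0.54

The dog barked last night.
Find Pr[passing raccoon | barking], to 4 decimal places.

Pr[passing raccoon | barking] ≈ 0.6453

Numerator (weight on configurations with passing raccoon): 0.127980 + 0.044730 = 0.172710
Denominator P(barking): 0.06·0.79·0.7 + 0.54·0.79·0.3 + 0.42·0.21·0.7 + 0.71·0.21·0.3 = 0.267630
P(passing raccoon | barking) = 0.172710/0.267630 ≈ 0.6453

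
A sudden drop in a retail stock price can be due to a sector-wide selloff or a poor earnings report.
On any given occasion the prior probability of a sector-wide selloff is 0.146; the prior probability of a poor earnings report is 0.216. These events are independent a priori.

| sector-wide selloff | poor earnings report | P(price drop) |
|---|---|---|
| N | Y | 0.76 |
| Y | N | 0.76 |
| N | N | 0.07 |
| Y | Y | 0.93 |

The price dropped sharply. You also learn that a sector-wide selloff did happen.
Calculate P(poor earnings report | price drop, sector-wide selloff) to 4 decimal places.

By total probability over both values of poor earnings report:
  P(price drop | sector-wide selloff) = 0.76×0.784 + 0.93×0.216
        = 0.595840 + 0.200880 = 0.796720
Configurations with poor earnings report contribute 0.200880, so
  P(poor earnings report | price drop, sector-wide selloff) = 0.200880 / 0.796720 ≈ 0.2521

P(poor earnings report | price drop, sector-wide selloff) ≈ 0.2521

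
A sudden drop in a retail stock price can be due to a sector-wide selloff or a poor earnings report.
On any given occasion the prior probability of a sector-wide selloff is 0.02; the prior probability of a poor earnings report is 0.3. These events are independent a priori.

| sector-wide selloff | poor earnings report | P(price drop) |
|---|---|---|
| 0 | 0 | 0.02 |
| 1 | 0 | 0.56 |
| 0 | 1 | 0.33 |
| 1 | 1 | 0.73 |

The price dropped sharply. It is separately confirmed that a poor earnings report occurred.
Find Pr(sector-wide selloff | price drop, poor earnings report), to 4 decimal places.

Pr(sector-wide selloff | price drop, poor earnings report) ≈ 0.0432

Sum P(price drop|·) weighted by the priors over both values of sector-wide selloff:
  P(price drop | poor earnings report) = 0.33*0.98 + 0.73*0.02
        = 0.323400 + 0.014600 = 0.338000
The terms with sector-wide selloff present sum to 0.014600, so
  P(sector-wide selloff | price drop, poor earnings report) = 0.014600 / 0.338000 ≈ 0.0432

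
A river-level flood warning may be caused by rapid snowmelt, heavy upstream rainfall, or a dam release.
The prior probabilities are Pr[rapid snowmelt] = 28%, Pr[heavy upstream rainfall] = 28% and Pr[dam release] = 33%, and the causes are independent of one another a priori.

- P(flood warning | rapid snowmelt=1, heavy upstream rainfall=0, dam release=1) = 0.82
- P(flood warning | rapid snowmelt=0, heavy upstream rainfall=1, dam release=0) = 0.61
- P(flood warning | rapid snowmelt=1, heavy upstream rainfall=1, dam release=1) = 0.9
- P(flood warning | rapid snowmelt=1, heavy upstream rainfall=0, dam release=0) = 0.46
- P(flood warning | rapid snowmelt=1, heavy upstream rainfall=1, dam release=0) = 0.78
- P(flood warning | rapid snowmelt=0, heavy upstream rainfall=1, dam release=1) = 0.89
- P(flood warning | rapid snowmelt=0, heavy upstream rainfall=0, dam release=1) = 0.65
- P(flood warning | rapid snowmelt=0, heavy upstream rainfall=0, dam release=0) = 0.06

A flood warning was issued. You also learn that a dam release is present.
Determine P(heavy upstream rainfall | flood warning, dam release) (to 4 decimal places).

Sum P(flood warning|·) weighted by the priors over the 4 (rapid snowmelt, heavy upstream rainfall) configurations:
  P(flood warning | dam release) = 0.65·0.72·0.72 + 0.89·0.72·0.28 + 0.82·0.28·0.72 + 0.9·0.28·0.28
        = 0.336960 + 0.179424 + 0.165312 + 0.070560 = 0.752256
Configurations with heavy upstream rainfall contribute 0.249984, so
  P(heavy upstream rainfall | flood warning, dam release) = 0.249984 / 0.752256 ≈ 0.3323

P(heavy upstream rainfall | flood warning, dam release) ≈ 0.3323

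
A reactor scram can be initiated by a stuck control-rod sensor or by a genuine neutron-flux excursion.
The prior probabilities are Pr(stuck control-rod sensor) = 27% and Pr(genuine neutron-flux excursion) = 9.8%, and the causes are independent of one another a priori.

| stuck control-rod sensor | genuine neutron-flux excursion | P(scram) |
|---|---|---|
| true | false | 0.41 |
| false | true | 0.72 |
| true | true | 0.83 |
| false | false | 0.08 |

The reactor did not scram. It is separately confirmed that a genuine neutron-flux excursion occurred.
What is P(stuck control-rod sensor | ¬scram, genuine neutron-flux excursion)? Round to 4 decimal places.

P(stuck control-rod sensor | ¬scram, genuine neutron-flux excursion) ≈ 0.1834

P(¬scram | genuine neutron-flux excursion) = 0.28·0.73 + 0.17·0.27 = 0.204400 + 0.045900 = 0.250300
The stuck control-rod sensor-present share is 0.17·0.27 = 0.045900.
So P(stuck control-rod sensor | ¬scram, genuine neutron-flux excursion) = 0.045900/0.250300 ≈ 0.1834.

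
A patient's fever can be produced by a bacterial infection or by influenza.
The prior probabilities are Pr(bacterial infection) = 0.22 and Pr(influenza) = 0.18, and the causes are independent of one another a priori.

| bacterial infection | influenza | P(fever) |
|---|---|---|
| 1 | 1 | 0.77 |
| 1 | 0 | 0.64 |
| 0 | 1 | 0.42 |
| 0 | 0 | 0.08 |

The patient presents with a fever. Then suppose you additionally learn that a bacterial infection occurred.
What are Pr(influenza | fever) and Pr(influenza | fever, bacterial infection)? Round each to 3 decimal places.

Pr(influenza | fever) ≈ 0.349; Pr(influenza | fever, bacterial infection) ≈ 0.209

Numerator (weight on configurations with influenza): 0.058968 + 0.030492 = 0.089460
The normalizing constant is 0.08·0.78·0.82 + 0.42·0.78·0.18 + 0.64·0.22·0.82 + 0.77·0.22·0.18 = 0.256084
P(influenza | fever) = 0.089460/0.256084 ≈ 0.349

Now condition on the additional information:
For the numerator, keep only influenza=true terms: 0.77*0.18 = 0.138600
Normalizer over all consistent configurations: 0.64*0.82 + 0.77*0.18 = 0.663400
P(influenza | fever, bacterial infection) = 0.138600/0.663400 ≈ 0.209
— bacterial infection explains away the evidence for influenza.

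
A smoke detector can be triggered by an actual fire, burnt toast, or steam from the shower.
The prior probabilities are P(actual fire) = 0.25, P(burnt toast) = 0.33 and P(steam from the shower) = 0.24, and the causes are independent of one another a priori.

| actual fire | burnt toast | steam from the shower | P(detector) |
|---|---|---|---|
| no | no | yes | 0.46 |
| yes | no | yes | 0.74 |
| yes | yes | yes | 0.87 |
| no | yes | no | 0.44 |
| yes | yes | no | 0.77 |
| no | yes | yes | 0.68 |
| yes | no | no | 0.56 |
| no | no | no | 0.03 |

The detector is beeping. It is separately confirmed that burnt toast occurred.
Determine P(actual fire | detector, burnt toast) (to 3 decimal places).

Numerator (weight on configurations with actual fire): 0.146300 + 0.052200 = 0.198500
Denominator P(detector | burnt toast): 0.44*0.75*0.76 + 0.68*0.75*0.24 + 0.77*0.25*0.76 + 0.87*0.25*0.24 = 0.571700
P(actual fire | detector, burnt toast) = 0.198500/0.571700 ≈ 0.347

P(actual fire | detector, burnt toast) ≈ 0.347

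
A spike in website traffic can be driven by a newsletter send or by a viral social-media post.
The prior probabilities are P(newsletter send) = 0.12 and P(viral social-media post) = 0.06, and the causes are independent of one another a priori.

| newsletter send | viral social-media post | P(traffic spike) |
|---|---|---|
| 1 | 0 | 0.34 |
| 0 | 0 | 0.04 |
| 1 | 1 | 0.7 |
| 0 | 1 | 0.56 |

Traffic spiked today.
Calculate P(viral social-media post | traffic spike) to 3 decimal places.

Numerator (weight on configurations with viral social-media post): 0.029568 + 0.005040 = 0.034608
The normalizing constant is 0.04×0.88×0.94 + 0.56×0.88×0.06 + 0.34×0.12×0.94 + 0.7×0.12×0.06 = 0.106048
Posterior = 0.034608 / 0.106048 ≈ 0.326

P(viral social-media post | traffic spike) ≈ 0.326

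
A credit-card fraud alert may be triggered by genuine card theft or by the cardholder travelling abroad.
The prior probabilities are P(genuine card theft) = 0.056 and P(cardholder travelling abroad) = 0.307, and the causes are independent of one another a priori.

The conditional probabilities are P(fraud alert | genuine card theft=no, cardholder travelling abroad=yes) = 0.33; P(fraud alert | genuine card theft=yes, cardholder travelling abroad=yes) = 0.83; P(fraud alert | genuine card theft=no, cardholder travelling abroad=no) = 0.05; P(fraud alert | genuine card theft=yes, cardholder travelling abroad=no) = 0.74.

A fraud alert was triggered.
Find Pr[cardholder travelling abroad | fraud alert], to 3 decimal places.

Pr[cardholder travelling abroad | fraud alert] ≈ 0.641

For the numerator, keep only cardholder travelling abroad=true terms: 0.095637 + 0.014269 = 0.109906
The normalizing constant is 0.05*0.944*0.693 + 0.33*0.944*0.307 + 0.74*0.056*0.693 + 0.83*0.056*0.307 = 0.171334
Posterior = 0.109906 / 0.171334 ≈ 0.641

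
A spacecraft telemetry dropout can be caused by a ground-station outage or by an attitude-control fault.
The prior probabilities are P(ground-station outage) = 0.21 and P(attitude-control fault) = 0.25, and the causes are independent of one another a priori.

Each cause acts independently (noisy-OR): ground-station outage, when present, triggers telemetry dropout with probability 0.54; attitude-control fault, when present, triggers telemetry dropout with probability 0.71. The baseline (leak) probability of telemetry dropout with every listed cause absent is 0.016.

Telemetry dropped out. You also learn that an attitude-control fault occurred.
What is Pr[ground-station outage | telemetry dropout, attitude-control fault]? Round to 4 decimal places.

Pr[ground-station outage | telemetry dropout, attitude-control fault] ≈ 0.2442

Under noisy-OR, P(telemetry dropout | causes) = 1 − (1−0.016)·∏(1−qᵢ) over the active causes.
P(telemetry dropout | attitude-control fault) = 0.71464×0.79 + 0.868734×0.21 = 0.564566 + 0.182434 = 0.747000
Restricting to configurations with ground-station outage present: 0.868734×0.21 = 0.182434.
P(ground-station outage | telemetry dropout, attitude-control fault) = 0.182434 / 0.747000 ≈ 0.2442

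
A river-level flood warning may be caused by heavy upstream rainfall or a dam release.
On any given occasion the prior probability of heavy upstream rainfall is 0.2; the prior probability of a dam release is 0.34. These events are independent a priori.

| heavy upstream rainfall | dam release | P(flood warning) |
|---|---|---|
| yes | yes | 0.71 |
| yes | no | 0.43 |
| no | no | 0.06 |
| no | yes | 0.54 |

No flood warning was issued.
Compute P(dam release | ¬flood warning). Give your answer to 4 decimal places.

P(dam release | ¬flood warning) ≈ 0.2022

P(¬flood warning) = 0.94·0.8·0.66 + 0.46·0.8·0.34 + 0.57·0.2·0.66 + 0.29·0.2·0.34 = 0.496320 + 0.125120 + 0.075240 + 0.019720 = 0.716400
The dam release-present share is 0.125120 + 0.019720 = 0.144840.
Hence the posterior is 0.144840/0.716400 ≈ 0.2022.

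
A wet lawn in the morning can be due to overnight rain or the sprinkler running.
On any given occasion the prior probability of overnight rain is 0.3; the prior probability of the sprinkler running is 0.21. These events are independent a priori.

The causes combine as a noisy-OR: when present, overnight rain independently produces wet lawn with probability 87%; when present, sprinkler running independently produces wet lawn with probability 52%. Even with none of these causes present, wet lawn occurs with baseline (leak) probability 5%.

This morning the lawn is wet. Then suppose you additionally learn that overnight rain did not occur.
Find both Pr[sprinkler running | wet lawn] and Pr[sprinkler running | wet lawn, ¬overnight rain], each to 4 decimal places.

Under noisy-OR, P(wet lawn | causes) = 1 − (1−0.05)·∏(1−qᵢ) over the active causes.
Sum P(wet lawn|·) weighted by the priors over the 4 (overnight rain, sprinkler running) configurations:
  P(wet lawn) = 0.05*0.7*0.79 + 0.544*0.7*0.21 + 0.8765*0.3*0.79 + 0.94072*0.3*0.21
        = 0.027650 + 0.079968 + 0.207730 + 0.059265 = 0.374613
Configurations with sprinkler running contribute 0.139233, so
  P(sprinkler running | wet lawn) = 0.139233 / 0.374613 ≈ 0.3717

Now also conditioning on overnight rain≠true:
P(wet lawn | ¬overnight rain) = 0.05*0.79 + 0.544*0.21 = 0.039500 + 0.114240 = 0.153740
The sprinkler running-present share is 0.544*0.21 = 0.114240.
So P(sprinkler running | wet lawn, ¬overnight rain) = 0.114240/0.153740 ≈ 0.7431.
Ruling out overnight rain raises the posterior on sprinkler running — the flip side of explaining away.

Pr[sprinkler running | wet lawn] ≈ 0.3717; Pr[sprinkler running | wet lawn, ¬overnight rain] ≈ 0.7431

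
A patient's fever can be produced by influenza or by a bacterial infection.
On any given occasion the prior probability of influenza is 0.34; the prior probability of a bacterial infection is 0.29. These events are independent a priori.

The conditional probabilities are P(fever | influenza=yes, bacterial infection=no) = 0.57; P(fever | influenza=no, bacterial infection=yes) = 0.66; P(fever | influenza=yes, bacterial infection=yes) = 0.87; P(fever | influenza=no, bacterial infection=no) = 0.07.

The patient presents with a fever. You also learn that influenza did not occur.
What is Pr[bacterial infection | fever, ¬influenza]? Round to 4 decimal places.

Pr[bacterial infection | fever, ¬influenza] ≈ 0.7939

P(fever | ¬influenza) = 0.07·0.71 + 0.66·0.29 = 0.049700 + 0.191400 = 0.241100
The bacterial infection-present share is 0.66·0.29 = 0.191400.
Hence the posterior is 0.191400/0.241100 ≈ 0.7939.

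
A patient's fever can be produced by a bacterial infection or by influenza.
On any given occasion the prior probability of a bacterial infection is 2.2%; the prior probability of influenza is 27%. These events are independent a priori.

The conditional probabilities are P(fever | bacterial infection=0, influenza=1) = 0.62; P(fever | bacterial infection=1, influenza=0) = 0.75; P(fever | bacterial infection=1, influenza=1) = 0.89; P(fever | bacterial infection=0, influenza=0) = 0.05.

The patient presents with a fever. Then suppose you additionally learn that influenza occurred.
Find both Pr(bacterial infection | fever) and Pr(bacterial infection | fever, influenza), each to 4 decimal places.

Pr(bacterial infection | fever) ≈ 0.0800; Pr(bacterial infection | fever, influenza) ≈ 0.0313

For the numerator, keep only bacterial infection=true terms: 0.012045 + 0.005287 = 0.017332
The normalizing constant is 0.05×0.978×0.73 + 0.62×0.978×0.27 + 0.75×0.022×0.73 + 0.89×0.022×0.27 = 0.216746
Posterior = 0.017332 / 0.216746 ≈ 0.0800

Now condition on the additional information:
By total probability over both values of bacterial infection:
  P(fever | influenza) = 0.62×0.978 + 0.89×0.022
        = 0.606360 + 0.019580 = 0.625940
Configurations with bacterial infection contribute 0.019580, so
  P(bacterial infection | fever, influenza) = 0.019580 / 0.625940 ≈ 0.0313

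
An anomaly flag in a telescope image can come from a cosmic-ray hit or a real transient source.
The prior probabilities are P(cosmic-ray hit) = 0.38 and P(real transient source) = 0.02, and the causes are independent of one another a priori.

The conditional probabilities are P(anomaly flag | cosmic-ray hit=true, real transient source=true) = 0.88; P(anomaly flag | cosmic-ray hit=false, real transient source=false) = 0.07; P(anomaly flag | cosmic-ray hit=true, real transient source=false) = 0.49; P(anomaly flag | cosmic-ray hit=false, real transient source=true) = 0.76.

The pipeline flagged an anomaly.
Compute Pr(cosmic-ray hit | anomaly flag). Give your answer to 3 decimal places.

P(anomaly flag) = 0.07*0.62*0.98 + 0.76*0.62*0.02 + 0.49*0.38*0.98 + 0.88*0.38*0.02 = 0.042532 + 0.009424 + 0.182476 + 0.006688 = 0.241120
Of this, 0.189164 comes from 0.182476 + 0.006688 (the cosmic-ray hit=true cases).
P(cosmic-ray hit | anomaly flag) = 0.189164 / 0.241120 ≈ 0.785

Pr(cosmic-ray hit | anomaly flag) ≈ 0.785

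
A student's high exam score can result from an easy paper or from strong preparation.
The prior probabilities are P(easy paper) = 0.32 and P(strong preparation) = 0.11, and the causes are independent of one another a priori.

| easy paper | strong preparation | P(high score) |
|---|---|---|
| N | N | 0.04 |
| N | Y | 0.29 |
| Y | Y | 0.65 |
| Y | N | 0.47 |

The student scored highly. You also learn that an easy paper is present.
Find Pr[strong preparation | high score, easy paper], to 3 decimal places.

Numerator (weight on configurations with strong preparation): 0.65·0.11 = 0.071500
The normalizing constant is 0.47·0.89 + 0.65·0.11 = 0.489800
Posterior = 0.071500 / 0.489800 ≈ 0.146

Pr[strong preparation | high score, easy paper] ≈ 0.146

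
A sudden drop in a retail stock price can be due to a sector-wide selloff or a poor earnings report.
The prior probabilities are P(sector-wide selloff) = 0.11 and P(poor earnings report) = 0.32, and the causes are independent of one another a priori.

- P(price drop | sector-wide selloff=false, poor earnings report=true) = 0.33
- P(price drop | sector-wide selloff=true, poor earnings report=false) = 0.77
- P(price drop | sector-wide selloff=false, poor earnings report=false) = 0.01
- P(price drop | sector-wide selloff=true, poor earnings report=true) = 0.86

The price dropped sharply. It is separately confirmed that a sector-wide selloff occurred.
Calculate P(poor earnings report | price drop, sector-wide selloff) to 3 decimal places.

P(poor earnings report | price drop, sector-wide selloff) ≈ 0.345

Sum P(price drop|·) weighted by the priors over both values of poor earnings report:
  P(price drop | sector-wide selloff) = 0.77×0.68 + 0.86×0.32
        = 0.523600 + 0.275200 = 0.798800
The terms with poor earnings report present sum to 0.275200, so
  P(poor earnings report | price drop, sector-wide selloff) = 0.275200 / 0.798800 ≈ 0.345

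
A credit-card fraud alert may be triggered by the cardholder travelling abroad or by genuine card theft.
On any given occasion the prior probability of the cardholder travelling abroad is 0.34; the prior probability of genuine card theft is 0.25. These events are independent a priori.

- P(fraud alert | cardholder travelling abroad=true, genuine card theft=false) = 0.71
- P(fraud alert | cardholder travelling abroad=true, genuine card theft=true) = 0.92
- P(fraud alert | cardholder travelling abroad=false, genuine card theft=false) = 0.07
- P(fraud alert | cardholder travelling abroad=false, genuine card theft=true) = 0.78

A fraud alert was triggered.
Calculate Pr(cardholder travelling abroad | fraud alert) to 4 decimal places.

Enumerate the 4 (cardholder travelling abroad, genuine card theft) configurations and weight by the priors:
  P(fraud alert) = 0.07*0.66*0.75 + 0.78*0.66*0.25 + 0.71*0.34*0.75 + 0.92*0.34*0.25
        = 0.034650 + 0.128700 + 0.181050 + 0.078200 = 0.422600
Keeping only the cardholder travelling abroad-present terms gives 0.259250, so
  P(cardholder travelling abroad | fraud alert) = 0.259250 / 0.422600 ≈ 0.6135

Pr(cardholder travelling abroad | fraud alert) ≈ 0.6135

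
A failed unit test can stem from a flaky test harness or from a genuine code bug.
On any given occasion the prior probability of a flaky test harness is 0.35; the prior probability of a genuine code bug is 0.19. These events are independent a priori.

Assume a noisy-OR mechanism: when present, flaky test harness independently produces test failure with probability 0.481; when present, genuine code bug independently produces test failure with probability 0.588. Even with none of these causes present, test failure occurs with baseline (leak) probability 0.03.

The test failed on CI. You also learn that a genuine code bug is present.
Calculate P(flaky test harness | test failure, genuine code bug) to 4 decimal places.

Under noisy-OR, P(test failure | causes) = 1 − (1−0.03)·∏(1−qᵢ) over the active causes.
Enumerate both values of flaky test harness and weight by the priors:
  P(test failure | genuine code bug) = 0.60036·0.65 + 0.792587·0.35
        = 0.390234 + 0.277405 = 0.667639
Configurations with flaky test harness contribute 0.277405, so
  P(flaky test harness | test failure, genuine code bug) = 0.277405 / 0.667639 ≈ 0.4155

P(flaky test harness | test failure, genuine code bug) ≈ 0.4155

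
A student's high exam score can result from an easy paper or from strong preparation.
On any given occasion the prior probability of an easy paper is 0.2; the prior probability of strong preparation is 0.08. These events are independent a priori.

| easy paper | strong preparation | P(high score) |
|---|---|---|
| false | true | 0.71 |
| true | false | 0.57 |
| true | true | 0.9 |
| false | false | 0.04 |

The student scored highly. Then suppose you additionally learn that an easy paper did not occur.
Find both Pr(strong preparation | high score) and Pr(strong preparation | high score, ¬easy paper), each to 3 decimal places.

Pr(strong preparation | high score) ≈ 0.308; Pr(strong preparation | high score, ¬easy paper) ≈ 0.607

By total probability over the 4 (easy paper, strong preparation) configurations:
  P(high score) = 0.04×0.8×0.92 + 0.71×0.8×0.08 + 0.57×0.2×0.92 + 0.9×0.2×0.08
        = 0.029440 + 0.045440 + 0.104880 + 0.014400 = 0.194160
The terms with strong preparation present sum to 0.059840, so
  P(strong preparation | high score) = 0.059840 / 0.194160 ≈ 0.308

Now also conditioning on easy paper≠true:
Sum P(high score|·) weighted by the priors over both values of strong preparation:
  P(high score | ¬easy paper) = 0.04*0.92 + 0.71*0.08
        = 0.036800 + 0.056800 = 0.093600
Configurations with strong preparation contribute 0.056800, so
  P(strong preparation | high score, ¬easy paper) = 0.056800 / 0.093600 ≈ 0.607
Ruling out easy paper raises the posterior on strong preparation — the flip side of explaining away.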